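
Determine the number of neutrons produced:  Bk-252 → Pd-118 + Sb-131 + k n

3

Conserve mass number: 252 = 118 + 131 + k, so k = 252 − 249 = 3.
Check atomic number: 97 = 46 + 51 + 0 = 97. ✓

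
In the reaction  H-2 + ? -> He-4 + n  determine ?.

triton

Conserve mass number: 2 + A = 4 + 1, so A = 3.
Conserve atomic number: 1 + Z = 2 + 0, so Z = 1.
A = 3 and Z = 1 is H-3 — a triton.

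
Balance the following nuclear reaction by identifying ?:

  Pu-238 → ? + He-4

U-234

Conserve mass number: 238 = A + 4, so A = 234.
Conserve atomic number: 94 = Z + 2, so Z = 92.
Z = 92 is uranium, so the species is U-234.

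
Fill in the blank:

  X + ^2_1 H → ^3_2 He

Conserve mass number: A + 2 = 3, so A = 1.
Conserve atomic number: Z + 1 = 2, so Z = 1.
A = 1 and Z = 1 is ^1_1 H — a proton.

proton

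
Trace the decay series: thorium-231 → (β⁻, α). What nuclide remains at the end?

Start: (A, Z) = (231, 90).
After β⁻: (231, 91).
After α: (227, 89).
Z = 89 is actinium.

Ac-227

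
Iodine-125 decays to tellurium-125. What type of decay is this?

beta-plus decay or electron capture

ΔA = 125 − 125 = 0; ΔZ = 52 − 53 = -1.
A is unchanged and Z drops by 1 — a proton has become a neutron (β⁺ emission or electron capture).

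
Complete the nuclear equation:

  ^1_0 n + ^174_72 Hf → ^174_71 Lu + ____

proton

Conserve mass number: 1 + 174 = 174 + A, so A = 1.
Conserve atomic number: 0 + 72 = 71 + Z, so Z = 1.
A = 1 and Z = 1 is ^1_1 H — a proton.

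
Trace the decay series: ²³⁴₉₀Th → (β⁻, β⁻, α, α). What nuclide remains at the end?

Ra-226

Start: (A, Z) = (234, 90).
After β⁻: (234, 91).
After β⁻: (234, 92).
After α: (230, 90).
After α: (226, 88).
Z = 88 is radium.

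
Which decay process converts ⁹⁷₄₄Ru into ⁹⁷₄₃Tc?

ΔA = 97 − 97 = 0; ΔZ = 43 − 44 = -1.
A is unchanged and Z drops by 1 — a proton has become a neutron (β⁺ emission or electron capture).

beta-plus decay or electron capture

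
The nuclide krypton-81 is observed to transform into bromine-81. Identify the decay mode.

ΔA = 81 − 81 = 0; ΔZ = 35 − 36 = -1.
A is unchanged and Z drops by 1 — a proton has become a neutron (β⁺ emission or electron capture).

beta-plus decay or electron capture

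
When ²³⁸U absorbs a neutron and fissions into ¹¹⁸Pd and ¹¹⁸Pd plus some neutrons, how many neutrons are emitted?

Conserve mass number: 239 = 118 + 118 + k, so k = 239 − 236 = 3.
Check atomic number: 92 = 46 + 46 + 0 = 92. ✓

3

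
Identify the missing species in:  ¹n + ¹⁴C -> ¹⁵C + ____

gamma ray

Conserve mass number: 1 + 14 = 15 + A, so A = 0.
Conserve atomic number: 0 + 6 = 6 + Z, so Z = 0.
A = 0 and Z = 0 is γ — a gamma ray.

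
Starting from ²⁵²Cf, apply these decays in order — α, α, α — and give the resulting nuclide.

U-240

Start: (A, Z) = (252, 98).
After α: (248, 96).
After α: (244, 94).
After α: (240, 92).
Z = 92 is uranium.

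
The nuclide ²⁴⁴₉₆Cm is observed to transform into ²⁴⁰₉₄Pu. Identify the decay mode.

alpha decay

ΔA = 240 − 244 = -4; ΔZ = 94 − 96 = -2.
A drops by 4 and Z drops by 2 — the signature of alpha emission.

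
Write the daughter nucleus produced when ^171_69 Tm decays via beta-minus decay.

Yb-171

Beta-minus decay: mass number changes by +0, atomic number by +1.
A: 171 = 171; Z: 69 + 1 = 70.
Z = 70 is ytterbium, so the daughter is ^171_70 Yb.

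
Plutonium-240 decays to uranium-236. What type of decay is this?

ΔA = 236 − 240 = -4; ΔZ = 92 − 94 = -2.
A drops by 4 and Z drops by 2 — the signature of alpha emission.

alpha decay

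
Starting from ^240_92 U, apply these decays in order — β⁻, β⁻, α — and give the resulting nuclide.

Start: (A, Z) = (240, 92).
After β⁻: (240, 93).
After β⁻: (240, 94).
After α: (236, 92).
Z = 92 is uranium.

U-236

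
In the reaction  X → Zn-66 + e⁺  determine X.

Ga-66

Conserve mass number: A = 66 + 0, so A = 66.
Conserve atomic number: Z = 30 + 1, so Z = 31.
Z = 31 is gallium, so the species is Ga-66.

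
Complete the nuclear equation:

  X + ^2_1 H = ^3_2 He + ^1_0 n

deuteron

Conserve mass number: A + 2 = 3 + 1, so A = 2.
Conserve atomic number: Z + 1 = 2 + 0, so Z = 1.
A = 2 and Z = 1 is ^2_1 H — a deuteron.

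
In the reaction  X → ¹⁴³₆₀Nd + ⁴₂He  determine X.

Sm-147

Conserve mass number: A = 143 + 4, so A = 147.
Conserve atomic number: Z = 60 + 2, so Z = 62.
Z = 62 is samarium, so the species is ¹⁴⁷₆₂Sm.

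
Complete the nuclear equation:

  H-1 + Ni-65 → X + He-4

Conserve mass number: 1 + 65 = A + 4, so A = 62.
Conserve atomic number: 1 + 28 = Z + 2, so Z = 27.
Z = 27 is cobalt, so the species is Co-62.

Co-62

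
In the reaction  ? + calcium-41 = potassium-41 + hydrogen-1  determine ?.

Conserve mass number: A + 41 = 41 + 1, so A = 1.
Conserve atomic number: Z + 20 = 19 + 1, so Z = 0.
A = 1 and Z = 0 is neutron — a neutron.

neutron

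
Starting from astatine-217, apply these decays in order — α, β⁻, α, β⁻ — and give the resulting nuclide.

Start: (A, Z) = (217, 85).
After α: (213, 83).
After β⁻: (213, 84).
After α: (209, 82).
After β⁻: (209, 83).
Z = 83 is bismuth.

Bi-209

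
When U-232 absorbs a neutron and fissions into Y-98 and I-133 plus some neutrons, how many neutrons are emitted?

2

Conserve mass number: 233 = 98 + 133 + k, so k = 233 − 231 = 2.
Check atomic number: 92 = 39 + 53 + 0 = 92. ✓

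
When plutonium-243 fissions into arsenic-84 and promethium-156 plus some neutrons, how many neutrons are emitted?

Conserve mass number: 243 = 84 + 156 + k, so k = 243 − 240 = 3.
Check atomic number: 94 = 33 + 61 + 0 = 94. ✓

3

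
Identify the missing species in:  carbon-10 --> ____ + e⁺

Conserve mass number: 10 = A + 0, so A = 10.
Conserve atomic number: 6 = Z + 1, so Z = 5.
Z = 5 is boron, so the species is boron-10.

B-10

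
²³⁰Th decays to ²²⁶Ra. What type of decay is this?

alpha decay

ΔA = 226 − 230 = -4; ΔZ = 88 − 90 = -2.
A drops by 4 and Z drops by 2 — the signature of alpha emission.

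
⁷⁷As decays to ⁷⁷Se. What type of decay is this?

ΔA = 77 − 77 = 0; ΔZ = 34 − 33 = +1.
A is unchanged and Z rises by 1 — a neutron has become a proton (β⁻ decay).

beta-minus decay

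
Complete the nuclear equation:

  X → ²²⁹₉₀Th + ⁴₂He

Conserve mass number: A = 229 + 4, so A = 233.
Conserve atomic number: Z = 90 + 2, so Z = 92.
Z = 92 is uranium, so the species is ²³³₉₂U.

U-233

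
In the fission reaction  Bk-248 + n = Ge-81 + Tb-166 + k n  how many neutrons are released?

2

Conserve mass number: 249 = 81 + 166 + k, so k = 249 − 247 = 2.
Check atomic number: 97 = 32 + 65 + 0 = 97. ✓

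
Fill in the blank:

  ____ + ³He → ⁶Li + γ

triton

Conserve mass number: A + 3 = 6 + 0, so A = 3.
Conserve atomic number: Z + 2 = 3 + 0, so Z = 1.
A = 3 and Z = 1 is ³H — a triton.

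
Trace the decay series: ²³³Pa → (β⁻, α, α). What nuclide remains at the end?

Ra-225

Start: (A, Z) = (233, 91).
After β⁻: (233, 92).
After α: (229, 90).
After α: (225, 88).
Z = 88 is radium.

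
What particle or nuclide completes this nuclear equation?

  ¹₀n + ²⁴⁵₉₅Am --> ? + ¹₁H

Pu-245

Conserve mass number: 1 + 245 = A + 1, so A = 245.
Conserve atomic number: 0 + 95 = Z + 1, so Z = 94.
Z = 94 is plutonium, so the species is ²⁴⁵₉₄Pu.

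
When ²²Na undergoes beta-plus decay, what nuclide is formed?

Ne-22

Beta-plus decay: mass number changes by +0, atomic number by -1.
A: 22 = 22; Z: 11 − 1 = 10.
Z = 10 is neon, so the daughter is ²²Ne.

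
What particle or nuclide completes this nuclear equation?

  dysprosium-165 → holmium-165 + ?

Conserve mass number: 165 = 165 + A, so A = 0.
Conserve atomic number: 66 = 67 + Z, so Z = -1.
A = 0 and Z = -1 is e⁻ — a beta-minus particle.

beta-minus particle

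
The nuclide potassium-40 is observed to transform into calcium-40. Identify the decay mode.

ΔA = 40 − 40 = 0; ΔZ = 20 − 19 = +1.
A is unchanged and Z rises by 1 — a neutron has become a proton (β⁻ decay).

beta-minus decay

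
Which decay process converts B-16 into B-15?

ΔA = 15 − 16 = -1; ΔZ = 5 − 5 = +0.
A drops by 1 with Z unchanged — a neutron was emitted.

neutron emission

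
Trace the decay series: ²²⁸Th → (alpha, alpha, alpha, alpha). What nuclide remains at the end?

Pb-212

Start: (A, Z) = (228, 90).
After α: (224, 88).
After α: (220, 86).
After α: (216, 84).
After α: (212, 82).
Z = 82 is lead.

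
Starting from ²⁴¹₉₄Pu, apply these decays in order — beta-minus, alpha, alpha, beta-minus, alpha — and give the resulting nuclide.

Th-229

Start: (A, Z) = (241, 94).
After β⁻: (241, 95).
After α: (237, 93).
After α: (233, 91).
After β⁻: (233, 92).
After α: (229, 90).
Z = 90 is thorium.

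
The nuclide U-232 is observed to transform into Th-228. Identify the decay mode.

alpha decay

ΔA = 228 − 232 = -4; ΔZ = 90 − 92 = -2.
A drops by 4 and Z drops by 2 — the signature of alpha emission.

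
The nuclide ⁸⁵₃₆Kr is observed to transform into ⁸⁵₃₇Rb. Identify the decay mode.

ΔA = 85 − 85 = 0; ΔZ = 37 − 36 = +1.
A is unchanged and Z rises by 1 — a neutron has become a proton (β⁻ decay).

beta-minus decay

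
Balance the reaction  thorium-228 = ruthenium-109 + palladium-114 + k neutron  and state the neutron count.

5

Conserve mass number: 228 = 109 + 114 + k, so k = 228 − 223 = 5.
Check atomic number: 90 = 44 + 46 + 0 = 90. ✓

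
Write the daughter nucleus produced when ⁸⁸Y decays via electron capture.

Electron capture: mass number changes by +0, atomic number by -1.
A: 88 = 88; Z: 39 − 1 = 38.
Z = 38 is strontium, so the daughter is ⁸⁸Sr.

Sr-88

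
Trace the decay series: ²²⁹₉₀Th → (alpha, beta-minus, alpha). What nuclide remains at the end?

Fr-221

Start: (A, Z) = (229, 90).
After α: (225, 88).
After β⁻: (225, 89).
After α: (221, 87).
Z = 87 is francium.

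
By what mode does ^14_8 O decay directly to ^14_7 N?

ΔA = 14 − 14 = 0; ΔZ = 7 − 8 = -1.
A is unchanged and Z drops by 1 — a proton has become a neutron (β⁺ emission or electron capture).

beta-plus decay or electron capture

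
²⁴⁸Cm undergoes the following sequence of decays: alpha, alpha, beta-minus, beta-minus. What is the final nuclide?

Start: (A, Z) = (248, 96).
After α: (244, 94).
After α: (240, 92).
After β⁻: (240, 93).
After β⁻: (240, 94).
Z = 94 is plutonium.

Pu-240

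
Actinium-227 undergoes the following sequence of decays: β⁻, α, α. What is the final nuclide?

Rn-219

Start: (A, Z) = (227, 89).
After β⁻: (227, 90).
After α: (223, 88).
After α: (219, 86).
Z = 86 is radon.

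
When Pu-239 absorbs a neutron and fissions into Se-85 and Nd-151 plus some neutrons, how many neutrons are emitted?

Conserve mass number: 240 = 85 + 151 + k, so k = 240 − 236 = 4.
Check atomic number: 94 = 34 + 60 + 0 = 94. ✓

4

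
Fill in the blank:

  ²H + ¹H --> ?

He-3

Conserve mass number: 2 + 1 = A, so A = 3.
Conserve atomic number: 1 + 1 = Z, so Z = 2.
Z = 2 is helium, so the species is ³He.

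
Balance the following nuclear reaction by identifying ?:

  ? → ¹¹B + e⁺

Conserve mass number: A = 11 + 0, so A = 11.
Conserve atomic number: Z = 5 + 1, so Z = 6.
Z = 6 is carbon, so the species is ¹¹C.

C-11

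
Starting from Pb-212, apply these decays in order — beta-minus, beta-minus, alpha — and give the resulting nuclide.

Pb-208

Start: (A, Z) = (212, 82).
After β⁻: (212, 83).
After β⁻: (212, 84).
After α: (208, 82).
Z = 82 is lead.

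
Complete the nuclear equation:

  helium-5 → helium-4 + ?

neutron

Conserve mass number: 5 = 4 + A, so A = 1.
Conserve atomic number: 2 = 2 + Z, so Z = 0.
A = 1 and Z = 0 is neutron — a neutron.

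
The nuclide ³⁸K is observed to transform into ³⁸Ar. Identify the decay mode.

ΔA = 38 − 38 = 0; ΔZ = 18 − 19 = -1.
A is unchanged and Z drops by 1 — a proton has become a neutron (β⁺ emission or electron capture).

beta-plus decay or electron capture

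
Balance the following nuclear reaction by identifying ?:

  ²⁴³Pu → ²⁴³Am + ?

Conserve mass number: 243 = 243 + A, so A = 0.
Conserve atomic number: 94 = 95 + Z, so Z = -1.
A = 0 and Z = -1 is e⁻ — a beta-minus particle.

beta-minus particle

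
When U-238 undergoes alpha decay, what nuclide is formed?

Alpha decay: mass number changes by -4, atomic number by -2.
A: 238 − 4 = 234; Z: 92 − 2 = 90.
Z = 90 is thorium, so the daughter is Th-234.

Th-234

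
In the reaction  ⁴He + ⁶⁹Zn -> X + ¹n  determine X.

Ge-72

Conserve mass number: 4 + 69 = A + 1, so A = 72.
Conserve atomic number: 2 + 30 = Z + 0, so Z = 32.
Z = 32 is germanium, so the species is ⁷²Ge.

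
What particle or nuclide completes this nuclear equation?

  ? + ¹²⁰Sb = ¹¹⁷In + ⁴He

neutron

Conserve mass number: A + 120 = 117 + 4, so A = 1.
Conserve atomic number: Z + 51 = 49 + 2, so Z = 0.
A = 1 and Z = 0 is ¹n — a neutron.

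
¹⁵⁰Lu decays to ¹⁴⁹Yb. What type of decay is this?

proton emission

ΔA = 149 − 150 = -1; ΔZ = 70 − 71 = -1.
A drops by 1 and Z drops by 1 — a proton was emitted.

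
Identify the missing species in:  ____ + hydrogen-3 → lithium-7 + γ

alpha particle

Conserve mass number: A + 3 = 7 + 0, so A = 4.
Conserve atomic number: Z + 1 = 3 + 0, so Z = 2.
A = 4 and Z = 2 is helium-4 — an alpha particle.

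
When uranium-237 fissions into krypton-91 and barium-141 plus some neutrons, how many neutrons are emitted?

5

Conserve mass number: 237 = 91 + 141 + k, so k = 237 − 232 = 5.
Check atomic number: 92 = 36 + 56 + 0 = 92. ✓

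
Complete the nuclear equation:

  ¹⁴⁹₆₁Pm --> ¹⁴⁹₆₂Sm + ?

beta-minus particle

Conserve mass number: 149 = 149 + A, so A = 0.
Conserve atomic number: 61 = 62 + Z, so Z = -1.
A = 0 and Z = -1 is ⁰₋₁e — a beta-minus particle.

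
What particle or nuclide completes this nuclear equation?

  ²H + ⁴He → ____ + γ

Conserve mass number: 2 + 4 = A + 0, so A = 6.
Conserve atomic number: 1 + 2 = Z + 0, so Z = 3.
Z = 3 is lithium, so the species is ⁶Li.

Li-6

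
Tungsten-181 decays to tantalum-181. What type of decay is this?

beta-plus decay or electron capture

ΔA = 181 − 181 = 0; ΔZ = 73 − 74 = -1.
A is unchanged and Z drops by 1 — a proton has become a neutron (β⁺ emission or electron capture).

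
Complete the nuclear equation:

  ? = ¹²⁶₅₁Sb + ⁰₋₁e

Conserve mass number: A = 126 + 0, so A = 126.
Conserve atomic number: Z = 51 − 1, so Z = 50.
Z = 50 is tin, so the species is ¹²⁶₅₀Sn.

Sn-126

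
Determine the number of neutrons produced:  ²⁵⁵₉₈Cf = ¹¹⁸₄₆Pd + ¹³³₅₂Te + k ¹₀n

4

Conserve mass number: 255 = 118 + 133 + k, so k = 255 − 251 = 4.
Check atomic number: 98 = 46 + 52 + 0 = 98. ✓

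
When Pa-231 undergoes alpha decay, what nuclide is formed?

Ac-227

Alpha decay: mass number changes by -4, atomic number by -2.
A: 231 − 4 = 227; Z: 91 − 2 = 89.
Z = 89 is actinium, so the daughter is Ac-227.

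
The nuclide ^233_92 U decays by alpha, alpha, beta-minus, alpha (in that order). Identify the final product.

Fr-221

Start: (A, Z) = (233, 92).
After α: (229, 90).
After α: (225, 88).
After β⁻: (225, 89).
After α: (221, 87).
Z = 87 is francium.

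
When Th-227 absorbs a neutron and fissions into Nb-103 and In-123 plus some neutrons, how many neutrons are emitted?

Conserve mass number: 228 = 103 + 123 + k, so k = 228 − 226 = 2.
Check atomic number: 90 = 41 + 49 + 0 = 90. ✓

2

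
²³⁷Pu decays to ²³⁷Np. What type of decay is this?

beta-plus decay or electron capture

ΔA = 237 − 237 = 0; ΔZ = 93 − 94 = -1.
A is unchanged and Z drops by 1 — a proton has become a neutron (β⁺ emission or electron capture).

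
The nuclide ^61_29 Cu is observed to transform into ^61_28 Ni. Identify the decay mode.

ΔA = 61 − 61 = 0; ΔZ = 28 − 29 = -1.
A is unchanged and Z drops by 1 — a proton has become a neutron (β⁺ emission or electron capture).

beta-plus decay or electron capture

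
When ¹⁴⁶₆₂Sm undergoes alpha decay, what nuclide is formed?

Alpha decay: mass number changes by -4, atomic number by -2.
A: 146 − 4 = 142; Z: 62 − 2 = 60.
Z = 60 is neodymium, so the daughter is ¹⁴²₆₀Nd.

Nd-142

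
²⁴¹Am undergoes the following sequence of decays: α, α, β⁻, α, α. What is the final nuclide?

Ra-225

Start: (A, Z) = (241, 95).
After α: (237, 93).
After α: (233, 91).
After β⁻: (233, 92).
After α: (229, 90).
After α: (225, 88).
Z = 88 is radium.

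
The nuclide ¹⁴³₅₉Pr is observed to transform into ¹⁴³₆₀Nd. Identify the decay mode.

ΔA = 143 − 143 = 0; ΔZ = 60 − 59 = +1.
A is unchanged and Z rises by 1 — a neutron has become a proton (β⁻ decay).

beta-minus decay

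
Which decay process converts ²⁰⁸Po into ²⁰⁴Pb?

alpha decay

ΔA = 204 − 208 = -4; ΔZ = 82 − 84 = -2.
A drops by 4 and Z drops by 2 — the signature of alpha emission.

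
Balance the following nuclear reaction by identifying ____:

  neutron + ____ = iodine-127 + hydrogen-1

Conserve mass number: 1 + A = 127 + 1, so A = 127.
Conserve atomic number: 0 + Z = 53 + 1, so Z = 54.
Z = 54 is xenon, so the species is xenon-127.

Xe-127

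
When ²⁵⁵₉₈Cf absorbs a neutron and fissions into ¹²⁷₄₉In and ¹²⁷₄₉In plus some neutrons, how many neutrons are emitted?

Conserve mass number: 256 = 127 + 127 + k, so k = 256 − 254 = 2.
Check atomic number: 98 = 49 + 49 + 0 = 98. ✓

2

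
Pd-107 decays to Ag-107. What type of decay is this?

ΔA = 107 − 107 = 0; ΔZ = 47 − 46 = +1.
A is unchanged and Z rises by 1 — a neutron has become a proton (β⁻ decay).

beta-minus decay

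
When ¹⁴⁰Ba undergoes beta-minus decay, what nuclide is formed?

La-140

Beta-minus decay: mass number changes by +0, atomic number by +1.
A: 140 = 140; Z: 56 + 1 = 57.
Z = 57 is lanthanum, so the daughter is ¹⁴⁰La.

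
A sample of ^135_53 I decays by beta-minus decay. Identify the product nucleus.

Xe-135

Beta-minus decay: mass number changes by +0, atomic number by +1.
A: 135 = 135; Z: 53 + 1 = 54.
Z = 54 is xenon, so the daughter is ^135_54 Xe.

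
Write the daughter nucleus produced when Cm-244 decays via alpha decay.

Pu-240

Alpha decay: mass number changes by -4, atomic number by -2.
A: 244 − 4 = 240; Z: 96 − 2 = 94.
Z = 94 is plutonium, so the daughter is Pu-240.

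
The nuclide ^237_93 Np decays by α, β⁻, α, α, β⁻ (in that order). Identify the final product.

Start: (A, Z) = (237, 93).
After α: (233, 91).
After β⁻: (233, 92).
After α: (229, 90).
After α: (225, 88).
After β⁻: (225, 89).
Z = 89 is actinium.

Ac-225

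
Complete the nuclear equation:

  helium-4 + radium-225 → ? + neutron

Conserve mass number: 4 + 225 = A + 1, so A = 228.
Conserve atomic number: 2 + 88 = Z + 0, so Z = 90.
Z = 90 is thorium, so the species is thorium-228.

Th-228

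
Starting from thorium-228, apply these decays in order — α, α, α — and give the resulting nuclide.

Start: (A, Z) = (228, 90).
After α: (224, 88).
After α: (220, 86).
After α: (216, 84).
Z = 84 is polonium.

Po-216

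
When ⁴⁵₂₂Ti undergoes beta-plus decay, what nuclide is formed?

Beta-plus decay: mass number changes by +0, atomic number by -1.
A: 45 = 45; Z: 22 − 1 = 21.
Z = 21 is scandium, so the daughter is ⁴⁵₂₁Sc.

Sc-45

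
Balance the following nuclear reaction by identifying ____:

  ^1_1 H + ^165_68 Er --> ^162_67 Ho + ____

Conserve mass number: 1 + 165 = 162 + A, so A = 4.
Conserve atomic number: 1 + 68 = 67 + Z, so Z = 2.
A = 4 and Z = 2 is ^4_2 He — an alpha particle.

alpha particle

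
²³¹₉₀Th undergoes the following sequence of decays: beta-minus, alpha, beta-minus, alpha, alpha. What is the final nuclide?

Rn-219

Start: (A, Z) = (231, 90).
After β⁻: (231, 91).
After α: (227, 89).
After β⁻: (227, 90).
After α: (223, 88).
After α: (219, 86).
Z = 86 is radon.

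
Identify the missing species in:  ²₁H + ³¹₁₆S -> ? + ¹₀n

Cl-32

Conserve mass number: 2 + 31 = A + 1, so A = 32.
Conserve atomic number: 1 + 16 = Z + 0, so Z = 17.
Z = 17 is chlorine, so the species is ³²₁₇Cl.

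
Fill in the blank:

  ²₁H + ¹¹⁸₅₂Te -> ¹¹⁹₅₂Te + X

proton

Conserve mass number: 2 + 118 = 119 + A, so A = 1.
Conserve atomic number: 1 + 52 = 52 + Z, so Z = 1.
A = 1 and Z = 1 is ¹₁H — a proton.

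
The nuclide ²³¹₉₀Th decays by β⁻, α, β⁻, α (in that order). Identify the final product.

Start: (A, Z) = (231, 90).
After β⁻: (231, 91).
After α: (227, 89).
After β⁻: (227, 90).
After α: (223, 88).
Z = 88 is radium.

Ra-223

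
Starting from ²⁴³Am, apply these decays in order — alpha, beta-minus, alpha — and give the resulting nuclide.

Start: (A, Z) = (243, 95).
After α: (239, 93).
After β⁻: (239, 94).
After α: (235, 92).
Z = 92 is uranium.

U-235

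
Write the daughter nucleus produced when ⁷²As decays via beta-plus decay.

Ge-72

Beta-plus decay: mass number changes by +0, atomic number by -1.
A: 72 = 72; Z: 33 − 1 = 32.
Z = 32 is germanium, so the daughter is ⁷²Ge.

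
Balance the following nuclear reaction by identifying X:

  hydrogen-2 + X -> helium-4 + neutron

triton

Conserve mass number: 2 + A = 4 + 1, so A = 3.
Conserve atomic number: 1 + Z = 2 + 0, so Z = 1.
A = 3 and Z = 1 is hydrogen-3 — a triton.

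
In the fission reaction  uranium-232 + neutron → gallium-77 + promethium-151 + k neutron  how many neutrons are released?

5

Conserve mass number: 233 = 77 + 151 + k, so k = 233 − 228 = 5.
Check atomic number: 92 = 31 + 61 + 0 = 92. ✓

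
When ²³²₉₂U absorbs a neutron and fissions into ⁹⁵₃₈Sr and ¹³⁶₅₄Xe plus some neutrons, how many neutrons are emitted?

Conserve mass number: 233 = 95 + 136 + k, so k = 233 − 231 = 2.
Check atomic number: 92 = 38 + 54 + 0 = 92. ✓

2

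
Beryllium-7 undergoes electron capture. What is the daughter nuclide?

Li-7

Electron capture: mass number changes by +0, atomic number by -1.
A: 7 = 7; Z: 4 − 1 = 3.
Z = 3 is lithium, so the daughter is lithium-7.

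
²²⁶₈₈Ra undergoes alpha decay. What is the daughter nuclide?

Rn-222

Alpha decay: mass number changes by -4, atomic number by -2.
A: 226 − 4 = 222; Z: 88 − 2 = 86.
Z = 86 is radon, so the daughter is ²²²₈₆Rn.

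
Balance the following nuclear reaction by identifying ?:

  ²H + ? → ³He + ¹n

deuteron

Conserve mass number: 2 + A = 3 + 1, so A = 2.
Conserve atomic number: 1 + Z = 2 + 0, so Z = 1.
A = 2 and Z = 1 is ²H — a deuteron.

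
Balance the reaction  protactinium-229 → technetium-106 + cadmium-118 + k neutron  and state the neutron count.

Conserve mass number: 229 = 106 + 118 + k, so k = 229 − 224 = 5.
Check atomic number: 91 = 43 + 48 + 0 = 91. ✓

5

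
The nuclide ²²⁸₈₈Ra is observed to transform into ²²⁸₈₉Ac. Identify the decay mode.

beta-minus decay

ΔA = 228 − 228 = 0; ΔZ = 89 − 88 = +1.
A is unchanged and Z rises by 1 — a neutron has become a proton (β⁻ decay).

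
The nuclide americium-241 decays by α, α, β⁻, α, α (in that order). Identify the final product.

Start: (A, Z) = (241, 95).
After α: (237, 93).
After α: (233, 91).
After β⁻: (233, 92).
After α: (229, 90).
After α: (225, 88).
Z = 88 is radium.

Ra-225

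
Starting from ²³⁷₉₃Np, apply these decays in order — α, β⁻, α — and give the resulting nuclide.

Start: (A, Z) = (237, 93).
After α: (233, 91).
After β⁻: (233, 92).
After α: (229, 90).
Z = 90 is thorium.

Th-229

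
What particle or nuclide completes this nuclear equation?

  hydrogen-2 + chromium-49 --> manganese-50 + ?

Conserve mass number: 2 + 49 = 50 + A, so A = 1.
Conserve atomic number: 1 + 24 = 25 + Z, so Z = 0.
A = 1 and Z = 0 is neutron — a neutron.

neutron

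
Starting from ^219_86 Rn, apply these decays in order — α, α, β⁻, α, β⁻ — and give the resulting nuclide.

Start: (A, Z) = (219, 86).
After α: (215, 84).
After α: (211, 82).
After β⁻: (211, 83).
After α: (207, 81).
After β⁻: (207, 82).
Z = 82 is lead.

Pb-207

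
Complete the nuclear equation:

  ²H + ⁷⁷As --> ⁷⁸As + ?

Conserve mass number: 2 + 77 = 78 + A, so A = 1.
Conserve atomic number: 1 + 33 = 33 + Z, so Z = 1.
A = 1 and Z = 1 is ¹H — a proton.

proton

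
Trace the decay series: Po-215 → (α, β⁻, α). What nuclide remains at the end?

Start: (A, Z) = (215, 84).
After α: (211, 82).
After β⁻: (211, 83).
After α: (207, 81).
Z = 81 is thallium.

Tl-207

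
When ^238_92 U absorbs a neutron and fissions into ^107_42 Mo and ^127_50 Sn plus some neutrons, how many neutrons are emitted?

5

Conserve mass number: 239 = 107 + 127 + k, so k = 239 − 234 = 5.
Check atomic number: 92 = 42 + 50 + 0 = 92. ✓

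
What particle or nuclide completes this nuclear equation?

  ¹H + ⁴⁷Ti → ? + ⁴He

Sc-44

Conserve mass number: 1 + 47 = A + 4, so A = 44.
Conserve atomic number: 1 + 22 = Z + 2, so Z = 21.
Z = 21 is scandium, so the species is ⁴⁴Sc.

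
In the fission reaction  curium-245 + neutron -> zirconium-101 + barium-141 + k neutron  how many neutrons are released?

Conserve mass number: 246 = 101 + 141 + k, so k = 246 − 242 = 4.
Check atomic number: 96 = 40 + 56 + 0 = 96. ✓

4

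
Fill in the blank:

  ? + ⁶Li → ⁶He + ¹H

Conserve mass number: A + 6 = 6 + 1, so A = 1.
Conserve atomic number: Z + 3 = 2 + 1, so Z = 0.
A = 1 and Z = 0 is ¹n — a neutron.

neutron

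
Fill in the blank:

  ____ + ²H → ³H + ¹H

Conserve mass number: A + 2 = 3 + 1, so A = 2.
Conserve atomic number: Z + 1 = 1 + 1, so Z = 1.
A = 2 and Z = 1 is ²H — a deuteron.

deuteron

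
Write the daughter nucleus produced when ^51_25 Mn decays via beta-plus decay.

Cr-51

Beta-plus decay: mass number changes by +0, atomic number by -1.
A: 51 = 51; Z: 25 − 1 = 24.
Z = 24 is chromium, so the daughter is ^51_24 Cr.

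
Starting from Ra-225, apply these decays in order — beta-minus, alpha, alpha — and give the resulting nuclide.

Start: (A, Z) = (225, 88).
After β⁻: (225, 89).
After α: (221, 87).
After α: (217, 85).
Z = 85 is astatine.

At-217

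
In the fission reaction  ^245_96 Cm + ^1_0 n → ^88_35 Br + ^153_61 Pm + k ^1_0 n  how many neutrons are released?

5

Conserve mass number: 246 = 88 + 153 + k, so k = 246 − 241 = 5.
Check atomic number: 96 = 35 + 61 + 0 = 96. ✓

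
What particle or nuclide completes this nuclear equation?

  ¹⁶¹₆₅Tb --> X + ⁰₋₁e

Dy-161

Conserve mass number: 161 = A + 0, so A = 161.
Conserve atomic number: 65 = Z − 1, so Z = 66.
Z = 66 is dysprosium, so the species is ¹⁶¹₆₆Dy.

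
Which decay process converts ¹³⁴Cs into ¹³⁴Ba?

ΔA = 134 − 134 = 0; ΔZ = 56 − 55 = +1.
A is unchanged and Z rises by 1 — a neutron has become a proton (β⁻ decay).

beta-minus decay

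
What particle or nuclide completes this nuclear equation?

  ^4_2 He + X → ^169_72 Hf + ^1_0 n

Conserve mass number: 4 + A = 169 + 1, so A = 166.
Conserve atomic number: 2 + Z = 72 + 0, so Z = 70.
Z = 70 is ytterbium, so the species is ^166_70 Yb.

Yb-166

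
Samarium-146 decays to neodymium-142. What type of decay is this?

alpha decay

ΔA = 142 − 146 = -4; ΔZ = 60 − 62 = -2.
A drops by 4 and Z drops by 2 — the signature of alpha emission.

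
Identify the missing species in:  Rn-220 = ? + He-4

Po-216

Conserve mass number: 220 = A + 4, so A = 216.
Conserve atomic number: 86 = Z + 2, so Z = 84.
Z = 84 is polonium, so the species is Po-216.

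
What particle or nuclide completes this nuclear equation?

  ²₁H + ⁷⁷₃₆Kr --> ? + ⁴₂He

Br-75

Conserve mass number: 2 + 77 = A + 4, so A = 75.
Conserve atomic number: 1 + 36 = Z + 2, so Z = 35.
Z = 35 is bromine, so the species is ⁷⁵₃₅Br.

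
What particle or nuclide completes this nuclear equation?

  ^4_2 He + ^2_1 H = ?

Conserve mass number: 4 + 2 = A, so A = 6.
Conserve atomic number: 2 + 1 = Z, so Z = 3.
Z = 3 is lithium, so the species is ^6_3 Li.

Li-6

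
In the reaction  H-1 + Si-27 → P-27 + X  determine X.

Conserve mass number: 1 + 27 = 27 + A, so A = 1.
Conserve atomic number: 1 + 14 = 15 + Z, so Z = 0.
A = 1 and Z = 0 is n — a neutron.

neutron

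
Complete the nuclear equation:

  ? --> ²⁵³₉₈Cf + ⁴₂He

Conserve mass number: A = 253 + 4, so A = 257.
Conserve atomic number: Z = 98 + 2, so Z = 100.
Z = 100 is fermium, so the species is ²⁵⁷₁₀₀Fm.

Fm-257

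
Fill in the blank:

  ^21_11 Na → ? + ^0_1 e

Conserve mass number: 21 = A + 0, so A = 21.
Conserve atomic number: 11 = Z + 1, so Z = 10.
Z = 10 is neon, so the species is ^21_10 Ne.

Ne-21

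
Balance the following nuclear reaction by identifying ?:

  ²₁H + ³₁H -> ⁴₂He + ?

neutron

Conserve mass number: 2 + 3 = 4 + A, so A = 1.
Conserve atomic number: 1 + 1 = 2 + Z, so Z = 0.
A = 1 and Z = 0 is ¹₀n — a neutron.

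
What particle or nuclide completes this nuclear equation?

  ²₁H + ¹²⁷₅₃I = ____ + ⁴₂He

Conserve mass number: 2 + 127 = A + 4, so A = 125.
Conserve atomic number: 1 + 53 = Z + 2, so Z = 52.
Z = 52 is tellurium, so the species is ¹²⁵₅₂Te.

Te-125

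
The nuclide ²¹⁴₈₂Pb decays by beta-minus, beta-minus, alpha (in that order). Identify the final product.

Pb-210

Start: (A, Z) = (214, 82).
After β⁻: (214, 83).
After β⁻: (214, 84).
After α: (210, 82).
Z = 82 is lead.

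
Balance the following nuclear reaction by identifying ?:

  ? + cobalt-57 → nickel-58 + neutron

Conserve mass number: A + 57 = 58 + 1, so A = 2.
Conserve atomic number: Z + 27 = 28 + 0, so Z = 1.
A = 2 and Z = 1 is hydrogen-2 — a deuteron.

deuteron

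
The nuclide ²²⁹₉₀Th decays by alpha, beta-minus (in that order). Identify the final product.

Ac-225

Start: (A, Z) = (229, 90).
After α: (225, 88).
After β⁻: (225, 89).
Z = 89 is actinium.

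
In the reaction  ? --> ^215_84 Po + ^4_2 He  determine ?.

Conserve mass number: A = 215 + 4, so A = 219.
Conserve atomic number: Z = 84 + 2, so Z = 86.
Z = 86 is radon, so the species is ^219_86 Rn.

Rn-219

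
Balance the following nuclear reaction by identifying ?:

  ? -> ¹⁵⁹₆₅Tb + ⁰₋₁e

Conserve mass number: A = 159 + 0, so A = 159.
Conserve atomic number: Z = 65 − 1, so Z = 64.
Z = 64 is gadolinium, so the species is ¹⁵⁹₆₄Gd.

Gd-159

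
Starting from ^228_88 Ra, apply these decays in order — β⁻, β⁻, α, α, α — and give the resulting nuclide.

Start: (A, Z) = (228, 88).
After β⁻: (228, 89).
After β⁻: (228, 90).
After α: (224, 88).
After α: (220, 86).
After α: (216, 84).
Z = 84 is polonium.

Po-216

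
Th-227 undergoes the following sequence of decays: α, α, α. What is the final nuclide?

Po-215

Start: (A, Z) = (227, 90).
After α: (223, 88).
After α: (219, 86).
After α: (215, 84).
Z = 84 is polonium.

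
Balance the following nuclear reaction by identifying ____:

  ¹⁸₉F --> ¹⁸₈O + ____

Conserve mass number: 18 = 18 + A, so A = 0.
Conserve atomic number: 9 = 8 + Z, so Z = 1.
A = 0 and Z = 1 is ⁰₁e — a positron.

positron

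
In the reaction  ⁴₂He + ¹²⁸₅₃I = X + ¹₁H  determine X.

Xe-131

Conserve mass number: 4 + 128 = A + 1, so A = 131.
Conserve atomic number: 2 + 53 = Z + 1, so Z = 54.
Z = 54 is xenon, so the species is ¹³¹₅₄Xe.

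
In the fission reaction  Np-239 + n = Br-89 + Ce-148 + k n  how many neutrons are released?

3

Conserve mass number: 240 = 89 + 148 + k, so k = 240 − 237 = 3.
Check atomic number: 93 = 35 + 58 + 0 = 93. ✓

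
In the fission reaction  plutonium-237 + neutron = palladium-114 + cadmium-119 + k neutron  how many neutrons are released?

5

Conserve mass number: 238 = 114 + 119 + k, so k = 238 − 233 = 5.
Check atomic number: 94 = 46 + 48 + 0 = 94. ✓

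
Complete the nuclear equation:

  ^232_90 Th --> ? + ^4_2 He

Conserve mass number: 232 = A + 4, so A = 228.
Conserve atomic number: 90 = Z + 2, so Z = 88.
Z = 88 is radium, so the species is ^228_88 Ra.

Ra-228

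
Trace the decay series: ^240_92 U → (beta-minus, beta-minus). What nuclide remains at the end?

Pu-240

Start: (A, Z) = (240, 92).
After β⁻: (240, 93).
After β⁻: (240, 94).
Z = 94 is plutonium.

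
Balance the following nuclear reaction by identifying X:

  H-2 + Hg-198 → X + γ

Tl-200

Conserve mass number: 2 + 198 = A + 0, so A = 200.
Conserve atomic number: 1 + 80 = Z + 0, so Z = 81.
Z = 81 is thallium, so the species is Tl-200.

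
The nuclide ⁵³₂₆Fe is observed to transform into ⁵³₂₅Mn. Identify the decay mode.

beta-plus decay or electron capture

ΔA = 53 − 53 = 0; ΔZ = 25 − 26 = -1.
A is unchanged and Z drops by 1 — a proton has become a neutron (β⁺ emission or electron capture).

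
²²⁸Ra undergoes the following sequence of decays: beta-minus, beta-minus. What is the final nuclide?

Start: (A, Z) = (228, 88).
After β⁻: (228, 89).
After β⁻: (228, 90).
Z = 90 is thorium.

Th-228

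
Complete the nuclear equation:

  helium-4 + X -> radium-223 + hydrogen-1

Conserve mass number: 4 + A = 223 + 1, so A = 220.
Conserve atomic number: 2 + Z = 88 + 1, so Z = 87.
Z = 87 is francium, so the species is francium-220.

Fr-220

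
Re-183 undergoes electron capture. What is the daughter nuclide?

W-183

Electron capture: mass number changes by +0, atomic number by -1.
A: 183 = 183; Z: 75 − 1 = 74.
Z = 74 is tungsten, so the daughter is W-183.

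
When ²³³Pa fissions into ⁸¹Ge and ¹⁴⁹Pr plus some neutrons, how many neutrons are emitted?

Conserve mass number: 233 = 81 + 149 + k, so k = 233 − 230 = 3.
Check atomic number: 91 = 32 + 59 + 0 = 91. ✓

3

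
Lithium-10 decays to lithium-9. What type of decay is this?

neutron emission

ΔA = 9 − 10 = -1; ΔZ = 3 − 3 = +0.
A drops by 1 with Z unchanged — a neutron was emitted.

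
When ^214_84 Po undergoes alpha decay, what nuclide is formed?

Pb-210

Alpha decay: mass number changes by -4, atomic number by -2.
A: 214 − 4 = 210; Z: 84 − 2 = 82.
Z = 82 is lead, so the daughter is ^210_82 Pb.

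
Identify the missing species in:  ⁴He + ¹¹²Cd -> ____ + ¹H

Conserve mass number: 4 + 112 = A + 1, so A = 115.
Conserve atomic number: 2 + 48 = Z + 1, so Z = 49.
Z = 49 is indium, so the species is ¹¹⁵In.

In-115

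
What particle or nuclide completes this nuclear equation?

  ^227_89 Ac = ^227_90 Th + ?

Conserve mass number: 227 = 227 + A, so A = 0.
Conserve atomic number: 89 = 90 + Z, so Z = -1.
A = 0 and Z = -1 is ^0_-1 e — a beta-minus particle.

beta-minus particle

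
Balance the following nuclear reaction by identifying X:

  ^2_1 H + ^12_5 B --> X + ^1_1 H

B-13

Conserve mass number: 2 + 12 = A + 1, so A = 13.
Conserve atomic number: 1 + 5 = Z + 1, so Z = 5.
Z = 5 is boron, so the species is ^13_5 B.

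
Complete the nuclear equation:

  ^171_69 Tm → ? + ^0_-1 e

Conserve mass number: 171 = A + 0, so A = 171.
Conserve atomic number: 69 = Z − 1, so Z = 70.
Z = 70 is ytterbium, so the species is ^171_70 Yb.

Yb-171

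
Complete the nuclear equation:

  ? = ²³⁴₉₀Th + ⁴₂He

U-238

Conserve mass number: A = 234 + 4, so A = 238.
Conserve atomic number: Z = 90 + 2, so Z = 92.
Z = 92 is uranium, so the species is ²³⁸₉₂U.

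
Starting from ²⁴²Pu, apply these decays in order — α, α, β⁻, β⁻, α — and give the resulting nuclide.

Start: (A, Z) = (242, 94).
After α: (238, 92).
After α: (234, 90).
After β⁻: (234, 91).
After β⁻: (234, 92).
After α: (230, 90).
Z = 90 is thorium.

Th-230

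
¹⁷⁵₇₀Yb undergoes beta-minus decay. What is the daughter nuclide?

Beta-minus decay: mass number changes by +0, atomic number by +1.
A: 175 = 175; Z: 70 + 1 = 71.
Z = 71 is lutetium, so the daughter is ¹⁷⁵₇₁Lu.

Lu-175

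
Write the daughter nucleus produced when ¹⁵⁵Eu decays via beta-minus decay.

Gd-155

Beta-minus decay: mass number changes by +0, atomic number by +1.
A: 155 = 155; Z: 63 + 1 = 64.
Z = 64 is gadolinium, so the daughter is ¹⁵⁵Gd.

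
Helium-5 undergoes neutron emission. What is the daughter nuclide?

He-4

Neutron emission: mass number changes by -1, atomic number by +0.
A: 5 − 1 = 4; Z: 2 = 2.
Z = 2 is helium, so the daughter is helium-4.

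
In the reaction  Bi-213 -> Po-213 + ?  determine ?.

beta-minus particle

Conserve mass number: 213 = 213 + A, so A = 0.
Conserve atomic number: 83 = 84 + Z, so Z = -1.
A = 0 and Z = -1 is e⁻ — a beta-minus particle.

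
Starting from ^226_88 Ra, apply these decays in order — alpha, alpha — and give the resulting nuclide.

Start: (A, Z) = (226, 88).
After α: (222, 86).
After α: (218, 84).
Z = 84 is polonium.

Po-218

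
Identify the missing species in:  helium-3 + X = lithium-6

triton

Conserve mass number: 3 + A = 6, so A = 3.
Conserve atomic number: 2 + Z = 3, so Z = 1.
A = 3 and Z = 1 is hydrogen-3 — a triton.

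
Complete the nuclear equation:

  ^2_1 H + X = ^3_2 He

proton

Conserve mass number: 2 + A = 3, so A = 1.
Conserve atomic number: 1 + Z = 2, so Z = 1.
A = 1 and Z = 1 is ^1_1 H — a proton.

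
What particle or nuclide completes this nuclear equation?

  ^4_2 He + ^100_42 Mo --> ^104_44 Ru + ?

Conserve mass number: 4 + 100 = 104 + A, so A = 0.
Conserve atomic number: 2 + 42 = 44 + Z, so Z = 0.
A = 0 and Z = 0 is ^0_0 γ — a gamma ray.

gamma ray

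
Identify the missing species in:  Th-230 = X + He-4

Conserve mass number: 230 = A + 4, so A = 226.
Conserve atomic number: 90 = Z + 2, so Z = 88.
Z = 88 is radium, so the species is Ra-226.

Ra-226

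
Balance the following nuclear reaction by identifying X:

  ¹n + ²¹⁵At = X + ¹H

Conserve mass number: 1 + 215 = A + 1, so A = 215.
Conserve atomic number: 0 + 85 = Z + 1, so Z = 84.
Z = 84 is polonium, so the species is ²¹⁵Po.

Po-215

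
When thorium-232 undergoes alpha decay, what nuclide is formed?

Alpha decay: mass number changes by -4, atomic number by -2.
A: 232 − 4 = 228; Z: 90 − 2 = 88.
Z = 88 is radium, so the daughter is radium-228.

Ra-228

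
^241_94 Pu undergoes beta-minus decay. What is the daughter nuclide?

Am-241

Beta-minus decay: mass number changes by +0, atomic number by +1.
A: 241 = 241; Z: 94 + 1 = 95.
Z = 95 is americium, so the daughter is ^241_95 Am.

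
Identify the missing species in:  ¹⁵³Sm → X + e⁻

Conserve mass number: 153 = A + 0, so A = 153.
Conserve atomic number: 62 = Z − 1, so Z = 63.
Z = 63 is europium, so the species is ¹⁵³Eu.

Eu-153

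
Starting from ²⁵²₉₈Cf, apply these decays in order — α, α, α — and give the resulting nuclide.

U-240

Start: (A, Z) = (252, 98).
After α: (248, 96).
After α: (244, 94).
After α: (240, 92).
Z = 92 is uranium.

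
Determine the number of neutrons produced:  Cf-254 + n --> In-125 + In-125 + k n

5

Conserve mass number: 255 = 125 + 125 + k, so k = 255 − 250 = 5.
Check atomic number: 98 = 49 + 49 + 0 = 98. ✓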